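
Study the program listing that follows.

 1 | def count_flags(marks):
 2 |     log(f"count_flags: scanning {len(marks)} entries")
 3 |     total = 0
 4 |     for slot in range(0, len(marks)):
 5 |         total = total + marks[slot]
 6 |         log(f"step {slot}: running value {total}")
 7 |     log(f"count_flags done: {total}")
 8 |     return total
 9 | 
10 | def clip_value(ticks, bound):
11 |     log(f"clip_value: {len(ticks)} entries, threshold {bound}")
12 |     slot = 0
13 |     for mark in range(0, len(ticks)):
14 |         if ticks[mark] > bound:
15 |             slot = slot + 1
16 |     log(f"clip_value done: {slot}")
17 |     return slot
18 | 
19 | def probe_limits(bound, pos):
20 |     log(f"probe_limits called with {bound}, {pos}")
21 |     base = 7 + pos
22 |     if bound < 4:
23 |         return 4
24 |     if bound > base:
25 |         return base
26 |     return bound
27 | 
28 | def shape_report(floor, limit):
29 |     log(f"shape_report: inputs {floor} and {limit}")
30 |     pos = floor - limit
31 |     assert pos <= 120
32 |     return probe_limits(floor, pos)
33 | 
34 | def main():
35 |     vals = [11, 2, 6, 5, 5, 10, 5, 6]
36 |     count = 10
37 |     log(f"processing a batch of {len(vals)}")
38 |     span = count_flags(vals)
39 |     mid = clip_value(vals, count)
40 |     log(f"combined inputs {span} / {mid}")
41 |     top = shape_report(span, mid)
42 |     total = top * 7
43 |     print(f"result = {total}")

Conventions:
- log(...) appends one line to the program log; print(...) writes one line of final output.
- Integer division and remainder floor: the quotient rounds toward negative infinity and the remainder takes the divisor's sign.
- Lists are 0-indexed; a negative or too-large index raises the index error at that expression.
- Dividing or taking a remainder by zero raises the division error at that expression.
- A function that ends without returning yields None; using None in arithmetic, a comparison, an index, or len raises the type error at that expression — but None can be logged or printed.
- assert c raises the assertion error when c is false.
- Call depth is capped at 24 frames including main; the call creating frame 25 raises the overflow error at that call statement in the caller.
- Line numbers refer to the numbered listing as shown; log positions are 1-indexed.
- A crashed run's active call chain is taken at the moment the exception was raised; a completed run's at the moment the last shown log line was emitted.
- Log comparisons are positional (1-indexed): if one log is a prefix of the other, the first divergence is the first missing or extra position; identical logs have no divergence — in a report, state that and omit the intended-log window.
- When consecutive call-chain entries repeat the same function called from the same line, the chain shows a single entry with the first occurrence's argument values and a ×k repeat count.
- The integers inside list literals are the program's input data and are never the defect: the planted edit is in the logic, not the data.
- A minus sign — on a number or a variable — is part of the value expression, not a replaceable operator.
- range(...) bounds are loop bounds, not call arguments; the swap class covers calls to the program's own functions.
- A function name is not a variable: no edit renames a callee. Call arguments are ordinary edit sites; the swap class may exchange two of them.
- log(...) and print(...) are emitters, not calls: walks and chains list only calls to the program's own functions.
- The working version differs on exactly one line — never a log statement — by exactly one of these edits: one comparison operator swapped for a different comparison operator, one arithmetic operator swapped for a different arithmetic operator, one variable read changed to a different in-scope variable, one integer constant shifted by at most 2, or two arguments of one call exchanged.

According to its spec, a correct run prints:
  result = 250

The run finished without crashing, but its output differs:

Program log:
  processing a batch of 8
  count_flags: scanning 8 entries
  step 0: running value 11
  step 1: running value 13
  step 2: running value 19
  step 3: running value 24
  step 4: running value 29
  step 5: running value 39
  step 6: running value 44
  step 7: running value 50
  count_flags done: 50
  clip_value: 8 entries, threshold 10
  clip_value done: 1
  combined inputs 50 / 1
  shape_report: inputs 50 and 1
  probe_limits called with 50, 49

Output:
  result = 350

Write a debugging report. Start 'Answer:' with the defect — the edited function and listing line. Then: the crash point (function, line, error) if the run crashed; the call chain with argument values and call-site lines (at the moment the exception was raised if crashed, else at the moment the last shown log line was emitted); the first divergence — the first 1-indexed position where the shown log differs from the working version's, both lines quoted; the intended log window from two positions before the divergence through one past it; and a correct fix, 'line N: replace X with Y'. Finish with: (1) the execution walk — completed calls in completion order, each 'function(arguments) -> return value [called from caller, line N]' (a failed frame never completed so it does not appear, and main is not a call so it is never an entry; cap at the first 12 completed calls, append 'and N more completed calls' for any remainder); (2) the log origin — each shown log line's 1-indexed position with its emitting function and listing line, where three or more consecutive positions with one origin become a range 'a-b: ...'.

Answer: the defect is in main at line 42.
Key observation: The two runs log identically and part ways only at the printed values.
Call chain: main -> shape_report(50, 1) (called at line 41) -> probe_limits(50, 49) (called at line 32).
First divergence: there is none — every log position agrees.
Execution walk:
  count_flags([11, 2, 6, 5, 5, 10, 5, 6]) -> 50  [called from main, line 38]
  clip_value([11, 2, 6, 5, 5, 10, 5, 6], 10) -> 1  [called from main, line 39]
  probe_limits(50, 49) -> 50  [called from shape_report, line 32]
  shape_report(50, 1) -> 50  [called from main, line 41]
Log origins:
  1: logged in main at line 37
  2: logged in count_flags at line 2
  3-10: logged in count_flags at line 6
  11: logged in count_flags at line 7
  12: logged in clip_value at line 11
  13: logged in clip_value at line 16
  14: logged in main at line 40
  15: logged in shape_report at line 29
  16: logged in probe_limits at line 20
A correct fix: line 42: replace `7` with `5`.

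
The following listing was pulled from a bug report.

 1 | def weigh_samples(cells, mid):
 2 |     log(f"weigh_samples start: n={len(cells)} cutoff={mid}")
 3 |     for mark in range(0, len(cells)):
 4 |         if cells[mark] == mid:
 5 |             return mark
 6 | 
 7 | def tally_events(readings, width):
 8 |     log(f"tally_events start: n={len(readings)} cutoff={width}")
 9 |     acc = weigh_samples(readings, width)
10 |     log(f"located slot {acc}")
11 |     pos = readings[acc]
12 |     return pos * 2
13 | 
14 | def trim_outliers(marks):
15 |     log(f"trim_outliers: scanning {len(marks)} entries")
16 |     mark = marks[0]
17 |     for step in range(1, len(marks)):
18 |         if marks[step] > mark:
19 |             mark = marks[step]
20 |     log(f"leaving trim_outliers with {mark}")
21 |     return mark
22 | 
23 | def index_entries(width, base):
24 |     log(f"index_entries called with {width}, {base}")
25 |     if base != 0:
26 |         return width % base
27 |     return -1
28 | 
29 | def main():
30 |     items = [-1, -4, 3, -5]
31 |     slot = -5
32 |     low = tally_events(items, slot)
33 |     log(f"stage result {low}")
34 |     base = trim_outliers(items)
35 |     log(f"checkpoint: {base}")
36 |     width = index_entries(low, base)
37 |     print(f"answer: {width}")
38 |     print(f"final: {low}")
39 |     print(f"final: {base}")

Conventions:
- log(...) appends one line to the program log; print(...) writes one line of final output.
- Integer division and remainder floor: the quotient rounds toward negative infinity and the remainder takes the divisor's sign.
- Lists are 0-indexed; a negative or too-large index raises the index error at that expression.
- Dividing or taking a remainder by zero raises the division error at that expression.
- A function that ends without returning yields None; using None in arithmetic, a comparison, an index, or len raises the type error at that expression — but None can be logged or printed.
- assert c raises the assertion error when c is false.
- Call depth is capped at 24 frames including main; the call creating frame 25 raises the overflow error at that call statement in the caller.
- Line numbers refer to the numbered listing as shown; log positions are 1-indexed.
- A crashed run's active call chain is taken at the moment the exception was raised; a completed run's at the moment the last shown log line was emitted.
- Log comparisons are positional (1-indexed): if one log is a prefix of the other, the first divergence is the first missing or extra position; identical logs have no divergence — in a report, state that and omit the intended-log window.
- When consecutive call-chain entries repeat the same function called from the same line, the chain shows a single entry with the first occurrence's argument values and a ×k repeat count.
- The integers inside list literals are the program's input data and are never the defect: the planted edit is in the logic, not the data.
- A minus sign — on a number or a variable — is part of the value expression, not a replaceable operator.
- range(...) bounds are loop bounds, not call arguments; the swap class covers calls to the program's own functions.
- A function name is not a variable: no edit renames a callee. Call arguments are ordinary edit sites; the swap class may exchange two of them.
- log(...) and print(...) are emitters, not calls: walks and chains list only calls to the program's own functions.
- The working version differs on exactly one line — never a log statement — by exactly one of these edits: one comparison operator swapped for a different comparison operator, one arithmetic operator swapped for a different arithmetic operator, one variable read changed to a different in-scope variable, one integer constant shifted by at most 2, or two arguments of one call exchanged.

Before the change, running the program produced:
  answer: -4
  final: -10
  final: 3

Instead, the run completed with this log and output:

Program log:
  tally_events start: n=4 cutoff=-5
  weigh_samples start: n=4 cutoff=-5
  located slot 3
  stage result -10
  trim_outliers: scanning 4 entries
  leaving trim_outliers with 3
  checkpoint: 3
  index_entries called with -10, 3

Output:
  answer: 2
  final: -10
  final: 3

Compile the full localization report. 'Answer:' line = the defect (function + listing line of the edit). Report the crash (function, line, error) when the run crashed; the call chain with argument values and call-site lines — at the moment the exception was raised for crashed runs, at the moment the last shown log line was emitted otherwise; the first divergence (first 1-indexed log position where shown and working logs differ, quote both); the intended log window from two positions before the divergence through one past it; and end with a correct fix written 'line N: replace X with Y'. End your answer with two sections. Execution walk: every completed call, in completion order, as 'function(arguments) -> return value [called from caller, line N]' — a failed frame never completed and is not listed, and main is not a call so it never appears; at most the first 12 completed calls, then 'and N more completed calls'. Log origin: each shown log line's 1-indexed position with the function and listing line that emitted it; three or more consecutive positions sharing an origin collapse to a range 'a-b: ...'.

Answer: the defect is in index_entries at line 26.
Core observation: Nothing in the log betrays the bug — only the output does.
Call chain: main -> index_entries(-10, 3) (called at line 36).
First divergence: none (the log streams are identical).
Execution walk:
  weigh_samples([-1, -4, 3, -5], -5) -> 3  [called from tally_events, line 9]
  tally_events([-1, -4, 3, -5], -5) -> -10  [called from main, line 32]
  trim_outliers([-1, -4, 3, -5]) -> 3  [called from main, line 34]
  index_entries(-10, 3) -> 2  [called from main, line 36]
Origin of each log line:
  1 — tally_events, line 8
  2 — weigh_samples, line 2
  3 — tally_events, line 10
  4 — main, line 33
  5 — trim_outliers, line 15
  6 — trim_outliers, line 20
  7 — main, line 35
  8 — index_entries, line 24
A correct fix: line 26: replace `%` with `//`.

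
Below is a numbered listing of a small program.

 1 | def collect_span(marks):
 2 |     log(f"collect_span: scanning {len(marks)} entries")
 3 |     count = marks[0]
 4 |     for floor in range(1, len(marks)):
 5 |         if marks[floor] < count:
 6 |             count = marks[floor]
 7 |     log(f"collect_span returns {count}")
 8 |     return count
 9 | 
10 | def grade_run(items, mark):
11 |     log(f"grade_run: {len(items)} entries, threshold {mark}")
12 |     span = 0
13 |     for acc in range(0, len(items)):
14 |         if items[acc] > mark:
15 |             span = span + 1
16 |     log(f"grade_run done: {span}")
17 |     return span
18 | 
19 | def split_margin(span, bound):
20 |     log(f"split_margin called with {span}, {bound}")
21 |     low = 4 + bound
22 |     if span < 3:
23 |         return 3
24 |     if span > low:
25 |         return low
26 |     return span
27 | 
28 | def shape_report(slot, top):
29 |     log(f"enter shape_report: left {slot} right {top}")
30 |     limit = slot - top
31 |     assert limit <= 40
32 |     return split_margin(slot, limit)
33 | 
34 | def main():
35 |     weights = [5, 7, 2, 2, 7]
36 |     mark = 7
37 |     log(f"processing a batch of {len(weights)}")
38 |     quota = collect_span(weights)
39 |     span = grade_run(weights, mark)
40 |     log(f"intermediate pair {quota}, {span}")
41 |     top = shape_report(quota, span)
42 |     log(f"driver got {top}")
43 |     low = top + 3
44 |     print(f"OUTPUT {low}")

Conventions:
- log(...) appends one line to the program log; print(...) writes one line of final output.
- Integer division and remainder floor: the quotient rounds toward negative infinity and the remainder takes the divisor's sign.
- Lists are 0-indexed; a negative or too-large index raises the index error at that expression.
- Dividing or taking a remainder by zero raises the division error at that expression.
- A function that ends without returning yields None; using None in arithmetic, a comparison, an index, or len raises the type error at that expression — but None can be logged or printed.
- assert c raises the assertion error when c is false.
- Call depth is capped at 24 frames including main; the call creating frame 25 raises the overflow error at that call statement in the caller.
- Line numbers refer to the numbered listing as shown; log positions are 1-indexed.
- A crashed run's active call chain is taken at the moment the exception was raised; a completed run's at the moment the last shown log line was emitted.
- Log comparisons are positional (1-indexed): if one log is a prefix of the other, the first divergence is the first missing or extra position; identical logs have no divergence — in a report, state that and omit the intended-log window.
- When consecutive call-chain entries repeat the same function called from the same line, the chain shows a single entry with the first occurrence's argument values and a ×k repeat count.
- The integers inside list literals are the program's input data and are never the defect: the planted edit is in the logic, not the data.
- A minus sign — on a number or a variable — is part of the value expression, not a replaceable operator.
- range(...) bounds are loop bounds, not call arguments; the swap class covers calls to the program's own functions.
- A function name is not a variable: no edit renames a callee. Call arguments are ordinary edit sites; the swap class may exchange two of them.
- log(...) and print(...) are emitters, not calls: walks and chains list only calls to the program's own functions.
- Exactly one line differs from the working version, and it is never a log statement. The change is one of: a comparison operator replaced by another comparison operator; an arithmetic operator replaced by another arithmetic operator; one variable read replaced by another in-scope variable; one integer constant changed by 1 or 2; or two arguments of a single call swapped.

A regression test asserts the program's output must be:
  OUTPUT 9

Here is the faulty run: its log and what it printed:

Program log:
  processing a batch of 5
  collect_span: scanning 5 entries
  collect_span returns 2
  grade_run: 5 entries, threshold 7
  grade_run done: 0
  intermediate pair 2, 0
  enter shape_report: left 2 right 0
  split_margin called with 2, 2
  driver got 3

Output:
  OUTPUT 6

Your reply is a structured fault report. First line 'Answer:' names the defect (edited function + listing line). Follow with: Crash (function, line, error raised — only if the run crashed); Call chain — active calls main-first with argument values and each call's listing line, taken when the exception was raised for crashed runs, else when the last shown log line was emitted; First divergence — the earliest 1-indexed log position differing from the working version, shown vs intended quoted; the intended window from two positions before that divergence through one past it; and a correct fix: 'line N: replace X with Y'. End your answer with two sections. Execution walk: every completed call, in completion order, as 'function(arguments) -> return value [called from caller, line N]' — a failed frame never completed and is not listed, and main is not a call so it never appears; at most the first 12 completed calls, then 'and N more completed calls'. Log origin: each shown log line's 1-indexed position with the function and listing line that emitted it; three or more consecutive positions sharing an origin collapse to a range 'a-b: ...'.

Answer: the defect is in main at line 43.
Core observation: Nothing in the log betrays the bug — only the output does.
Call chain: main.
First divergence: none (the log streams are identical).
Execution walk:
  collect_span([5, 7, 2, 2, 7]) -> 2  [called from main, line 38]
  grade_run([5, 7, 2, 2, 7], 7) -> 0  [called from main, line 39]
  split_margin(2, 2) -> 3  [called from shape_report, line 32]
  shape_report(2, 0) -> 3  [called from main, line 41]
Log origin:
  1: emitted by main (line 37)
  2: emitted by collect_span (line 2)
  3: emitted by collect_span (line 7)
  4: emitted by grade_run (line 11)
  5: emitted by grade_run (line 16)
  6: emitted by main (line 40)
  7: emitted by shape_report (line 29)
  8: emitted by split_margin (line 20)
  9: emitted by main (line 42)
A correct fix: line 43: replace `+` with `*`.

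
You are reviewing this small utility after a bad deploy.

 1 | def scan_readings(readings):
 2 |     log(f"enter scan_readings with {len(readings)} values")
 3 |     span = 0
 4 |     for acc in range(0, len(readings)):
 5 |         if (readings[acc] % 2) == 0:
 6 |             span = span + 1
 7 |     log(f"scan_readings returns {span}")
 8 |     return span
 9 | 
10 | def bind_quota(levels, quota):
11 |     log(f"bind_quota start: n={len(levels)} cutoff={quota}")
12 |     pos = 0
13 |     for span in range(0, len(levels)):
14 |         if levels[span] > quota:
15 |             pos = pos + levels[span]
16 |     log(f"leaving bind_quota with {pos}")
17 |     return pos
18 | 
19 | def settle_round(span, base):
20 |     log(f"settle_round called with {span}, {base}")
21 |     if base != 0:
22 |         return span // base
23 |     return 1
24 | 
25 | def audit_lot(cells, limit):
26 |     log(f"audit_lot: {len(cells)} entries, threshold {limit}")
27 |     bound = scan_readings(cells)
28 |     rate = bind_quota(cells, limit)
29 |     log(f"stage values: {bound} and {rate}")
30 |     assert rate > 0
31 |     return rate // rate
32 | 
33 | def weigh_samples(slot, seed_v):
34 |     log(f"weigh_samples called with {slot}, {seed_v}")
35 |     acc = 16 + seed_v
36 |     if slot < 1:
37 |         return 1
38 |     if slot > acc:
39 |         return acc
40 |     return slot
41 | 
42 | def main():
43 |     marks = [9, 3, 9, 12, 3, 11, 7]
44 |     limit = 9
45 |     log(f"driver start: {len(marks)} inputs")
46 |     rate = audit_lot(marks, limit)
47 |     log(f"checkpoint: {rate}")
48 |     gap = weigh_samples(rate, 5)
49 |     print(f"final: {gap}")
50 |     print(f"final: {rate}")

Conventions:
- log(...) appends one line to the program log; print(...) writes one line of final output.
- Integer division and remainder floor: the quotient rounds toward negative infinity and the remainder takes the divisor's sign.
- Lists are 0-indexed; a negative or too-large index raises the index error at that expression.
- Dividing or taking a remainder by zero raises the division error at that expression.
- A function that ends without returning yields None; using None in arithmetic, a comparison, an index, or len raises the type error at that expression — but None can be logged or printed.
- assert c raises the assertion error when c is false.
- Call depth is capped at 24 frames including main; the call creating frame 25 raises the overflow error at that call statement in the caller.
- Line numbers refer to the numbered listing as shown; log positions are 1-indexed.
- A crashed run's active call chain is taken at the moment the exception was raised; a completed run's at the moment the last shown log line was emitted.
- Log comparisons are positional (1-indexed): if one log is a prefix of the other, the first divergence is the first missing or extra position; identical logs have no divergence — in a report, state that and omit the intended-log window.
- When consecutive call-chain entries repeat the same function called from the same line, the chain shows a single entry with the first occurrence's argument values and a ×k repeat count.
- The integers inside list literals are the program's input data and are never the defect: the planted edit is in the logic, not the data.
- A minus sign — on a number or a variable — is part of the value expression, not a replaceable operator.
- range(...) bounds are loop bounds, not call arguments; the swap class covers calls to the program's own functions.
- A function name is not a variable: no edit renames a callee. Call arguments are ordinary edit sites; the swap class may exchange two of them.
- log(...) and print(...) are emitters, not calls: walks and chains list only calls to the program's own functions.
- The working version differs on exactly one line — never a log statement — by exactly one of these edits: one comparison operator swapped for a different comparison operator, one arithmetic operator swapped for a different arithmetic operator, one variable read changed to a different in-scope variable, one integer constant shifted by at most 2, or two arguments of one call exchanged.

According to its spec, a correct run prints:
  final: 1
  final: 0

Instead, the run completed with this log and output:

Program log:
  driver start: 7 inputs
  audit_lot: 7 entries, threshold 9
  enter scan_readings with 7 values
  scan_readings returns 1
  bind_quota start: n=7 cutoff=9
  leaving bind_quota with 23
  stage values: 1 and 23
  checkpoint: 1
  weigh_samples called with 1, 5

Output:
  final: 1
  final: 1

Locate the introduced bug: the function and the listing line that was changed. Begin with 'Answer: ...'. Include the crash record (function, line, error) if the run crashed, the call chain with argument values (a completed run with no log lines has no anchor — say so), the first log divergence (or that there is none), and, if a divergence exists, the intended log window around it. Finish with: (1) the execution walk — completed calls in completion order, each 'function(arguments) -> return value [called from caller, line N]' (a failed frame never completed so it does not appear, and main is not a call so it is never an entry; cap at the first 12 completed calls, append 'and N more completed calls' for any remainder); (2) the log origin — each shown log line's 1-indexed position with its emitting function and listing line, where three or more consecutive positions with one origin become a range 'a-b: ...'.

Answer: the defect is in audit_lot at line 31.
Core observation: Position 8 is the first bad log line: 'checkpoint: 1' should read 'checkpoint: 0'.
Call chain: main -> weigh_samples(1, 5) (called at line 48).
First divergence: position 8 — the shown line 'checkpoint: 1' should read 'checkpoint: 0'.
Intended log window:
  6: leaving bind_quota with 23
  7: stage values: 1 and 23
  8: checkpoint: 0
  9: weigh_samples called with 0, 5
Execution walk:
  scan_readings([9, 3, 9, 12, 3, 11, 7]) -> 1  [called from audit_lot, line 27]
  bind_quota([9, 3, 9, 12, 3, 11, 7], 9) -> 23  [called from audit_lot, line 28]
  audit_lot([9, 3, 9, 12, 3, 11, 7], 9) -> 1  [called from main, line 46]
  weigh_samples(1, 5) -> 1  [called from main, line 48]
Log origin:
  1: logged in main at line 45
  2: logged in audit_lot at line 26
  3: logged in scan_readings at line 2
  4: logged in scan_readings at line 7
  5: logged in bind_quota at line 11
  6: logged in bind_quota at line 16
  7: logged in audit_lot at line 29
  8: logged in main at line 47
  9: logged in weigh_samples at line 34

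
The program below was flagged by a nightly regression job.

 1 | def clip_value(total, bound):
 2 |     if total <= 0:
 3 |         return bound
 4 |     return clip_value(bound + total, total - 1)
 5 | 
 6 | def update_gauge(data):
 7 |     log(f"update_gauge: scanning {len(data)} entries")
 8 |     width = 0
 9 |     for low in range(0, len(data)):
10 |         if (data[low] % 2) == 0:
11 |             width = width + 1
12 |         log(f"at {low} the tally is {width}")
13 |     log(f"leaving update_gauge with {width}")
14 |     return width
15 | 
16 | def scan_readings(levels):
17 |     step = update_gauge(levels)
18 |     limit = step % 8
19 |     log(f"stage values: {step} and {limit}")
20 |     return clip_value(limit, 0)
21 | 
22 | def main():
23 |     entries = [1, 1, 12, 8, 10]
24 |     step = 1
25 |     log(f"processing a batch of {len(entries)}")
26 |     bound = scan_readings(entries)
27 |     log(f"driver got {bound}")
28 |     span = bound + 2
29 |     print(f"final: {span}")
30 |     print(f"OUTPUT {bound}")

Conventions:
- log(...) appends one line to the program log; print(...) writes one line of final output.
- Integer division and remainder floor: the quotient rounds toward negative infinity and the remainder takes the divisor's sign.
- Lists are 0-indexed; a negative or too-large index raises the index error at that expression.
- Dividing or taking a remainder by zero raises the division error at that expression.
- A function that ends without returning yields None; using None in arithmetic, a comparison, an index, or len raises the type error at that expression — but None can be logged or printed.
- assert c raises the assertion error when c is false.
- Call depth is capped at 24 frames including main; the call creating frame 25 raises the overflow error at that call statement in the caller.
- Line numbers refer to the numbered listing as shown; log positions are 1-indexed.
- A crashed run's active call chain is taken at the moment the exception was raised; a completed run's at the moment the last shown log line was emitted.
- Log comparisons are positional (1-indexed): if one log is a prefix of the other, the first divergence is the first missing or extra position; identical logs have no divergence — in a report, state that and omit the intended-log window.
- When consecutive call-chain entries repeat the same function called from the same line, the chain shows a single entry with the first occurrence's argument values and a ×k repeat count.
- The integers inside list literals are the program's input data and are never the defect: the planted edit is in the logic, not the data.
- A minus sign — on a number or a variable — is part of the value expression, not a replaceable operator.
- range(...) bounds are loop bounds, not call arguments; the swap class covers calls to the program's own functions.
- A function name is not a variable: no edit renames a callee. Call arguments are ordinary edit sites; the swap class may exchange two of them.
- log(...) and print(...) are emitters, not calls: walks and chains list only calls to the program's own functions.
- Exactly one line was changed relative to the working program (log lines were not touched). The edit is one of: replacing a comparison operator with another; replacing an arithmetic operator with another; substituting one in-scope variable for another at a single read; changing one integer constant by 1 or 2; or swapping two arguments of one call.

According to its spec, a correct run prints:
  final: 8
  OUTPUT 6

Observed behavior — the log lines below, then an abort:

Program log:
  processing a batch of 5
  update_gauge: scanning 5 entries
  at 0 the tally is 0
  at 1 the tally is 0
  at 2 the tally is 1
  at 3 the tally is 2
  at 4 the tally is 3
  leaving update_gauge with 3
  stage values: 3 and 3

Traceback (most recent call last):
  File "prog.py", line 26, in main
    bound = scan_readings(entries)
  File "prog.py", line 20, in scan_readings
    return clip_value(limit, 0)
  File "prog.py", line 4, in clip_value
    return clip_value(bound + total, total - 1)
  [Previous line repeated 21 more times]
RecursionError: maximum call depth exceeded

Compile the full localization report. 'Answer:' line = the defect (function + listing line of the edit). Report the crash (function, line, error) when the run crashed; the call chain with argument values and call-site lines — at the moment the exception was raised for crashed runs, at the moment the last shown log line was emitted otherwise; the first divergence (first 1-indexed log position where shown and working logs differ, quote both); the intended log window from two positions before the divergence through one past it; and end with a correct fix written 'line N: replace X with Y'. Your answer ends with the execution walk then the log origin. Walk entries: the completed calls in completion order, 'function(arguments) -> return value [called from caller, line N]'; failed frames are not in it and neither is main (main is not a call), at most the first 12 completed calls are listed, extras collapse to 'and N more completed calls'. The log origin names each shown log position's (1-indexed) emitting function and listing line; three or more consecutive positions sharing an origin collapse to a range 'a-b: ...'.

Answer: the defect is in clip_value at line 4.
The tell: The faulty run's log stops after 9 lines; the working version's next line would be 'driver got 6'.
Crash: clip_value, line 4, RecursionError.
Call chain: main -> scan_readings([1, 1, 12, 8, 10]) (called at line 26) -> clip_value(3, 0) (called at line 20) -> clip_value(3, 2) (called at line 4) ×21.
First divergence: position 10 (shown log ended at 9 lines; the working version continues: 'driver got 6').
Intended log window:
  8: leaving update_gauge with 3
  9: stage values: 3 and 3
  10: driver got 6
Execution walk:
  update_gauge([1, 1, 12, 8, 10]) -> 3  [called from scan_readings, line 17]
Log line origins:
  1: emitted by main (line 25)
  2: emitted by update_gauge (line 7)
  3-7: emitted by update_gauge (line 12)
  8: emitted by update_gauge (line 13)
  9: emitted by scan_readings (line 19)
A correct fix: line 4: replace `clip_value(bound + total, total - 1)` with `clip_value(total - 1, bound + total)`.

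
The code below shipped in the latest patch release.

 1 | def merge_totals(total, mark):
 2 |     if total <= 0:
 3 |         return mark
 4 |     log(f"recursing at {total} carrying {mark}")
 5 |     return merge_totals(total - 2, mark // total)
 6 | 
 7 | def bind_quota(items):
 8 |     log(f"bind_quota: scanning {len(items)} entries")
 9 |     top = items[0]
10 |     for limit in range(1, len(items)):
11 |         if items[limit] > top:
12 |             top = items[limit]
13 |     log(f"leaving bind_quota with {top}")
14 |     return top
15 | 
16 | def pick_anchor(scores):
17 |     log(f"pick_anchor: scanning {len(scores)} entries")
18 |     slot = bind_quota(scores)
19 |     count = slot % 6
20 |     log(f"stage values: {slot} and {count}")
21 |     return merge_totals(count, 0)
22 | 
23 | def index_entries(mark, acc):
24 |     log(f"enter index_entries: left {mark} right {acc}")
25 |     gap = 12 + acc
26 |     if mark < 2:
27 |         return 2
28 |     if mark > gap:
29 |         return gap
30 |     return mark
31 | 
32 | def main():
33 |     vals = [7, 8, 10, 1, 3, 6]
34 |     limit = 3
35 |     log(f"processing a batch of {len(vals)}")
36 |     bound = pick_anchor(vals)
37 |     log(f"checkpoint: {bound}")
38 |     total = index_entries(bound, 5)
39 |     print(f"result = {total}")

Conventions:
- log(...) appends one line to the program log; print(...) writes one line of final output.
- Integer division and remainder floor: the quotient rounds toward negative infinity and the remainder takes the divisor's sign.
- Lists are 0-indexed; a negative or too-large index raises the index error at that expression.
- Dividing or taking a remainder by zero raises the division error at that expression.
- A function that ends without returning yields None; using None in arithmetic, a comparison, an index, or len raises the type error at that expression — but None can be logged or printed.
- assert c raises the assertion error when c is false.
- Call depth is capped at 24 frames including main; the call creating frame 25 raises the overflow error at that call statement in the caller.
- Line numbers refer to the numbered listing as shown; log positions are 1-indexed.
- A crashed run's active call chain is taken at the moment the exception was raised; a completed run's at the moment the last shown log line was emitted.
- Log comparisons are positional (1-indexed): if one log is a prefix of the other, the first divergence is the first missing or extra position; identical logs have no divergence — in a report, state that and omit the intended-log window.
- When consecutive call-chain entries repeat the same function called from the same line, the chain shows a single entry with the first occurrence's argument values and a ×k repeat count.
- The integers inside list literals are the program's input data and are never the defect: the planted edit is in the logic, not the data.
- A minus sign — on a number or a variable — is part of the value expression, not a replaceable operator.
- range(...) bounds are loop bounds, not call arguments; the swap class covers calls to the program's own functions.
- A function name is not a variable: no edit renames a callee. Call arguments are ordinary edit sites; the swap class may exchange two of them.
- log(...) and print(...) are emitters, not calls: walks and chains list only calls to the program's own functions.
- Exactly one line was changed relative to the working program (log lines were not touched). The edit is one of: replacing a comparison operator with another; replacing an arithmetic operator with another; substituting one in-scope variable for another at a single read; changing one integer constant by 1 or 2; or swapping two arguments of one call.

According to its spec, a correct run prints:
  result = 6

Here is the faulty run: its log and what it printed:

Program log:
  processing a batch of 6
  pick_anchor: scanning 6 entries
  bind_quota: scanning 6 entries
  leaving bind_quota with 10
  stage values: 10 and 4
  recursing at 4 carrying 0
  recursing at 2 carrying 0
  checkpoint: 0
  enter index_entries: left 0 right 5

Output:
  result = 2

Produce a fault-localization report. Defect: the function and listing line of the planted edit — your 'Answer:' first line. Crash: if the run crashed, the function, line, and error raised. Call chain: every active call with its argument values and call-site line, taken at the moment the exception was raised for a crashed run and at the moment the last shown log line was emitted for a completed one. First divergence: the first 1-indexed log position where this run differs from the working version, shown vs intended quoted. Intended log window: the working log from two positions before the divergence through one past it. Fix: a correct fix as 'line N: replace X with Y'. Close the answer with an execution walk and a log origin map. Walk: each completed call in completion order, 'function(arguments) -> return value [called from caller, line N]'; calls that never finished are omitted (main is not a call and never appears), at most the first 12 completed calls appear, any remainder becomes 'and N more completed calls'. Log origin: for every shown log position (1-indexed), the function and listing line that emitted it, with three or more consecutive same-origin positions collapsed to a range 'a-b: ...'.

Answer: the defect is in merge_totals at line 5.
Core observation: Everything matches until log position 7, which reads 'recursing at 2 carrying 0' in place of 'recursing at 2 carrying 4'.
Call chain: main -> index_entries(0, 5) (called at line 38).
First divergence: at position 7 the run shows 'recursing at 2 carrying 0' where the working version logs 'recursing at 2 carrying 4'.
Intended log window:
  5: stage values: 10 and 4
  6: recursing at 4 carrying 0
  7: recursing at 2 carrying 4
  8: checkpoint: 6
Execution walk:
  bind_quota([7, 8, 10, 1, 3, 6]) -> 10  [called from pick_anchor, line 18]
  merge_totals(0, 0) -> 0  [called from merge_totals, line 5]
  merge_totals(2, 0) -> 0  [called from merge_totals, line 5]
  merge_totals(4, 0) -> 0  [called from pick_anchor, line 21]
  pick_anchor([7, 8, 10, 1, 3, 6]) -> 0  [called from main, line 36]
  index_entries(0, 5) -> 2  [called from main, line 38]
Log origins:
  1: from main, line 35
  2: from pick_anchor, line 17
  3: from bind_quota, line 8
  4: from bind_quota, line 13
  5: from pick_anchor, line 20
  6: from merge_totals, line 4
  7: from merge_totals, line 4
  8: from main, line 37
  9: from index_entries, line 24
A correct fix: line 5: replace `//` with `+`.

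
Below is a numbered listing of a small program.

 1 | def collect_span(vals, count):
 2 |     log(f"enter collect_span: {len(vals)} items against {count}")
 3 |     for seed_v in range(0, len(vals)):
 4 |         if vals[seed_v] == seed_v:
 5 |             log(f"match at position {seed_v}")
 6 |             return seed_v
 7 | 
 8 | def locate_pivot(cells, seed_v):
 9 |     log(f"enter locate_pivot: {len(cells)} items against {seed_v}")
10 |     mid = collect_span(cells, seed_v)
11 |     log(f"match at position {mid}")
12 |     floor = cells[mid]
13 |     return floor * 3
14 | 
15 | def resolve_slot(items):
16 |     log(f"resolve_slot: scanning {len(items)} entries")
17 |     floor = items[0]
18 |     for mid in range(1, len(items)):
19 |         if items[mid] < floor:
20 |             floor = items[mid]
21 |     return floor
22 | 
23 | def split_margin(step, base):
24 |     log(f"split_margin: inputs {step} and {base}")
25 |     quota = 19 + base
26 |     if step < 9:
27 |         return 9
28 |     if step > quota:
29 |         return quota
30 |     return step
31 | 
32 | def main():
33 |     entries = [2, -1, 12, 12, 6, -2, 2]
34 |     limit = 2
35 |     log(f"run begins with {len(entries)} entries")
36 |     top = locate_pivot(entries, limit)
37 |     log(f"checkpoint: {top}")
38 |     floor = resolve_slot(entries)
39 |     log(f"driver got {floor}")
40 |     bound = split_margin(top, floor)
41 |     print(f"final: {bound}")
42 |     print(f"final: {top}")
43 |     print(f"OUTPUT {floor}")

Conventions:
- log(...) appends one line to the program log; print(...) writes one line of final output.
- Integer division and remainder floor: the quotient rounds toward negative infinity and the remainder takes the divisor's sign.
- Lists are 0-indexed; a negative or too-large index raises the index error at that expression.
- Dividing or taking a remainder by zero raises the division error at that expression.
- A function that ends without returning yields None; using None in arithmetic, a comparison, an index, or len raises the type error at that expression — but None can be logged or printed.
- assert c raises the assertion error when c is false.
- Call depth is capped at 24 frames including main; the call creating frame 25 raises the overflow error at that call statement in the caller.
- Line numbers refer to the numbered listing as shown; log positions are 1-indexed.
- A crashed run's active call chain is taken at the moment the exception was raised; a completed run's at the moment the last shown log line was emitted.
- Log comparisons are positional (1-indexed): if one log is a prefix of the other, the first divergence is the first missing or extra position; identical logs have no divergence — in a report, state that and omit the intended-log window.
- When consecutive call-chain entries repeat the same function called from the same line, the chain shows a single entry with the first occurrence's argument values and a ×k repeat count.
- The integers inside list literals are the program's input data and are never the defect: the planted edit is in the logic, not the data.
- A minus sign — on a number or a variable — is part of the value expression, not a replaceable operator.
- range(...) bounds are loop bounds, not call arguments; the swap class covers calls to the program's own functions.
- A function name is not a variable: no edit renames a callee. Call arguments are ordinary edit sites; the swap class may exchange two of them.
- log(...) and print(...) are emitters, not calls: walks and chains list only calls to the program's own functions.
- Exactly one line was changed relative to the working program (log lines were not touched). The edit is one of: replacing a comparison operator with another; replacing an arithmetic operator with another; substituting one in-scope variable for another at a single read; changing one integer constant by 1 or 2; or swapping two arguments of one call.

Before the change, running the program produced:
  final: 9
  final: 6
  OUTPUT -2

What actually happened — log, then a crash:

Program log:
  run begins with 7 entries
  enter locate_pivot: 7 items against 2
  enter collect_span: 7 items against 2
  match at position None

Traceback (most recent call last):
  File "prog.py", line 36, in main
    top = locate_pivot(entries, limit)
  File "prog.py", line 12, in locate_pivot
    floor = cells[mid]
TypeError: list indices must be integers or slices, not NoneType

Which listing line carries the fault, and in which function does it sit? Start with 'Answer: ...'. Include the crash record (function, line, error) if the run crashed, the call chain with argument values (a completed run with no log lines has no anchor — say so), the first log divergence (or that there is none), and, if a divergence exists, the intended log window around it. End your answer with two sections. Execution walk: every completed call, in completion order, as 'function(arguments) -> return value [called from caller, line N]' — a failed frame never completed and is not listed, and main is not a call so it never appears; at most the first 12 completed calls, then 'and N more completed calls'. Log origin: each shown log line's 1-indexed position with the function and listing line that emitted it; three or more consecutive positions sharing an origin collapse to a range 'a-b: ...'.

Answer: the defect is in collect_span at line 4.
Key fact: Everything matches until log position 4, which reads 'match at position None' in place of 'match at position 0'.
Crash: locate_pivot, line 12, TypeError.
Call chain: main -> locate_pivot([2, -1, 12, 12, 6, -2, 2], 2) (called at line 36).
First divergence: position 4; shown 'match at position None' vs intended 'match at position 0'.
Intended log window:
  2: enter locate_pivot: 7 items against 2
  3: enter collect_span: 7 items against 2
  4: match at position 0
  5: match at position 0
Execution walk:
  collect_span([2, -1, 12, 12, 6, -2, 2], 2) -> None  [called from locate_pivot, line 10]
Log origin:
  1: logged in main at line 35
  2: logged in locate_pivot at line 9
  3: logged in collect_span at line 2
  4: logged in locate_pivot at line 11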